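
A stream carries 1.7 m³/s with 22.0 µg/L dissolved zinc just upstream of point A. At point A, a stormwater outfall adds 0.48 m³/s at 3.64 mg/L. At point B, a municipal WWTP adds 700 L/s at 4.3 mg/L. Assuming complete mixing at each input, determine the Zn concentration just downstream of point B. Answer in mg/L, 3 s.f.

1.66 mg/L

22.0 µg/L = 0.022 mg/L.
After input A: C = (1.7·0.022 + 0.48·3.64) / 2.18 = 0.8186 mg/L.
700 L/s = 0.7 m³/s.
After input B: C = (2.18·0.8186 + 0.7·4.3) / 2.88 = 1.665 mg/L.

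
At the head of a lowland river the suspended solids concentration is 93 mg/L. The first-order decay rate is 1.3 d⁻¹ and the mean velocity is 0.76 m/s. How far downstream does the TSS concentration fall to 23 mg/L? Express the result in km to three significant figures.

70.6 km

From C = C₀·e^(−kt), t = ln(C₀/C)/k = ln(93/23)/1.3 = 1.397/1.3 = 1.075 d.
Distance = v·t = 0.76 m/s × 9.285e+04 s = 7.057e+04 m = 70.57 km.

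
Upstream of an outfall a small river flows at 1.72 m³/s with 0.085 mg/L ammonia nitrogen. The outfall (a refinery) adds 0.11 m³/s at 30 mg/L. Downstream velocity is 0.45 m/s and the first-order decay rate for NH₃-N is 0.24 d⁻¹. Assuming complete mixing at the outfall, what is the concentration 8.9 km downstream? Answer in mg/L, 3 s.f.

1.78 mg/L

After complete mixing, C₀ = (0.11·30 + 1.72·0.085) / 1.83 = 1.883 mg/L.
Travel time t = 8900 m / 0.45 m/s = 1.978e+04 s = 0.2289 d.
C = 1.883·exp(−0.24·0.2289) = 1.883·0.9465 = 1.783 mg/L.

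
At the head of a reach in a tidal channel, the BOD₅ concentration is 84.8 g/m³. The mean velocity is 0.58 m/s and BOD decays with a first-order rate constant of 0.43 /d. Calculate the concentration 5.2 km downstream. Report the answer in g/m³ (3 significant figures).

81.1 g/m³

Travel time t = 5.2 km / 0.58 m/s = 5200/0.58 = 8966 s = 0.1038 d.
First-order decay: C = 84.8·exp(−0.43·0.1038) = 84.8·0.9564 = 81.1 g/m³.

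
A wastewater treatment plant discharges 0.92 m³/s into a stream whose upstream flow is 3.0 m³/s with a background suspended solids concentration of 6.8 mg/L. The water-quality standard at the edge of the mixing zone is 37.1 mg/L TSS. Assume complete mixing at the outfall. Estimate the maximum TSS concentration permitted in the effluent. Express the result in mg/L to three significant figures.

Mass balance: 37.1·3.92 = 0.92·Cₑ + 3·6.8.
Cₑ = (145.4 − 20.4) / 0.92 = 135.9 mg/L.

136 mg/L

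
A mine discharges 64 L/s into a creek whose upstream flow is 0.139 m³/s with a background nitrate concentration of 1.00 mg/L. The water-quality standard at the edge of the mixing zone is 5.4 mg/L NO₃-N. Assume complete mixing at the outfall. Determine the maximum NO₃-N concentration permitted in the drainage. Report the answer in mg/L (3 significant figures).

15.0 mg/L

64 L/s = 0.064 m³/s.
Mass balance: 5.4·0.203 = 0.064·Cₑ + 0.139·1.
Cₑ = (1.096 − 0.139) / 0.064 = 14.96 mg/L.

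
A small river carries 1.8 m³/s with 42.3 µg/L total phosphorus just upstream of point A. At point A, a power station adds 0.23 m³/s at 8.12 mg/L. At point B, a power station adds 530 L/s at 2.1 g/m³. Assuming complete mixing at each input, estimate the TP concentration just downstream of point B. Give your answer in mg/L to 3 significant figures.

1.19 mg/L

42.3 µg/L = 0.0423 mg/L.
After input A: C = (1.8·0.0423 + 0.23·8.12) / 2.03 = 0.9575 mg/L.
530 L/s = 0.53 m³/s.
After input B: C = (2.03·0.9575 + 0.53·2.1) / 2.56 = 1.194 mg/L.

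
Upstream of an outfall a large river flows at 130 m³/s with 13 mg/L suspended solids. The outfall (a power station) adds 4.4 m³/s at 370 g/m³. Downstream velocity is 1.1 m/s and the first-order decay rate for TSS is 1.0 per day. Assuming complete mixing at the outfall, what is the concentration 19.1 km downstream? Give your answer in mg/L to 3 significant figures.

After complete mixing, C₀ = (4.4·370 + 130·13) / 134.4 = 24.69 mg/L.
Travel time t = 1.91e+04 m / 1.1 m/s = 1.736e+04 s = 0.201 d.
C = 24.69·exp(−1.0·0.201) = 24.69·0.8179 = 20.19 mg/L.

20.2 mg/L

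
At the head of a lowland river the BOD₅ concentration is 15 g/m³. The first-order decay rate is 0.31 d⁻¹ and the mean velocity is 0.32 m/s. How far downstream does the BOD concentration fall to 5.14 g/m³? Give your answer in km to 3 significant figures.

From C = C₀·e^(−kt), t = ln(C₀/C)/k = ln(15/5.14)/0.31 = 1.071/0.31 = 3.455 d.
Distance = v·t = 0.32 m/s × 2.985e+05 s = 9.552e+04 m = 95.52 km.

95.5 km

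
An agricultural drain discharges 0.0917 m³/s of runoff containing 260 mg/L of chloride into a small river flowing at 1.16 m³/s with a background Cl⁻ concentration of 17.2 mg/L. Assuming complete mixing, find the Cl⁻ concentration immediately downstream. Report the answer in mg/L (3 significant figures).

35.0 mg/L

Conservation of mass across the mixing zone: C = (0.0917·260 + 1.16·17.2) / (0.0917 + 1.16) = 43.79/1.252 = 34.99 mg/L.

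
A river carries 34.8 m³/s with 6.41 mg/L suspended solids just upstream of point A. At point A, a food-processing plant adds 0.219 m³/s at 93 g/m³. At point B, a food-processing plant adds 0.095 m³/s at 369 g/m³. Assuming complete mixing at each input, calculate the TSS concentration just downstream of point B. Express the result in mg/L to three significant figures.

7.93 mg/L

After input A: C = (34.8·6.41 + 0.219·93) / 35.02 = 6.952 mg/L.
After input B: C = (35.02·6.952 + 0.095·369) / 35.11 = 7.931 mg/L.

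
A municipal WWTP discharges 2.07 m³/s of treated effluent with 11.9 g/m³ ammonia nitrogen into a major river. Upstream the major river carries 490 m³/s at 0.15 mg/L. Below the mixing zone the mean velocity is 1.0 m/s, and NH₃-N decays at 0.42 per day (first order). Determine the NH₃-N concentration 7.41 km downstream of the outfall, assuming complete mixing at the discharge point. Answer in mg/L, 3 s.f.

0.192 mg/L

After complete mixing, C₀ = (2.07·11.9 + 490·0.15) / 492.1 = 0.1994 mg/L.
Travel time t = 7410 m / 1.0 m/s = 7410 s = 0.08576 d.
C = 0.1994·exp(−0.42·0.08576) = 0.1994·0.9646 = 0.1924 mg/L.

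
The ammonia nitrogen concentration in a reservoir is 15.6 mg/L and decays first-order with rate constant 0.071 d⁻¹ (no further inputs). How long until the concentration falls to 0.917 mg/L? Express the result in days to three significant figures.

t = ln(C₀/C)/k = ln(15.6/0.917)/0.071 = 2.834/0.071 = 39.91 d.

39.9 d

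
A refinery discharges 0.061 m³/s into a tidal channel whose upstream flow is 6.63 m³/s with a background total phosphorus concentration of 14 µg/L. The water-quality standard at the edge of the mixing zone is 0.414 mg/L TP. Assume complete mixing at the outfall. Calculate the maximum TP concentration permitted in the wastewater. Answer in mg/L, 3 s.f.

14 µg/L = 0.014 mg/L.
Mass balance: 0.414·6.691 = 0.061·Cₑ + 6.63·0.014.
Cₑ = (2.77 − 0.09282) / 0.061 = 43.89 mg/L.

43.9 mg/L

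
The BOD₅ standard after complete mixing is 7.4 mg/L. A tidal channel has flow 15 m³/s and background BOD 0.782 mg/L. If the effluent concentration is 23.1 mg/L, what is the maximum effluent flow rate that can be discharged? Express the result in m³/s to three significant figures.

Mass balance at complete mixing: C_std·(Q_w + Q_r) = Q_w·C_e + Q_r·C_b.
Rearranging, Q_w = Q_r·(C_std − C_b)/(C_e − C_std) = 15·(7.4 − 0.782) / (23.1 − 7.4) = 6.323 m³/s.

6.32 m³/s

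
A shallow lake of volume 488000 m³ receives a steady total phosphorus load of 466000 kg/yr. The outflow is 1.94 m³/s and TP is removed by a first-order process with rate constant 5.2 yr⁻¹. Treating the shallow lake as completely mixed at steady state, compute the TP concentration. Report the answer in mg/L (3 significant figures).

7.31 mg/L

Outflow Q = 1.94 m³/s × 3.156e+07 s/yr = 6.122e+07 m³/yr.
Steady-state CSTR mass balance: W = Q·C + k·V·C, so C = W/(Q + kV).
Q + kV = 6.122e+07 + 5.2·488000 = 6.376e+07 m³/yr.
C = 466000/6.376e+07 = 0.007309 kg/m³ = 7.309 mg/L.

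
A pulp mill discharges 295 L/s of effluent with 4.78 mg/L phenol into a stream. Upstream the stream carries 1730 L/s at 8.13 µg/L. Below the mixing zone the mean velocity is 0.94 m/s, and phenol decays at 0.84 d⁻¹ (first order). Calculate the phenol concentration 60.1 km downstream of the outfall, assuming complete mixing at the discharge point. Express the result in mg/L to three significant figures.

295 L/s = 0.295 m³/s.
1730 L/s = 1.73 m³/s.
8.13 µg/L = 0.00813 mg/L.
After complete mixing, C₀ = (0.295·4.78 + 1.73·0.00813) / 2.025 = 0.7033 mg/L.
Travel time t = 6.01e+04 m / 0.94 m/s = 6.394e+04 s = 0.74 d.
C = 0.7033·exp(−0.84·0.74) = 0.7033·0.5371 = 0.3777 mg/L.

0.378 mg/L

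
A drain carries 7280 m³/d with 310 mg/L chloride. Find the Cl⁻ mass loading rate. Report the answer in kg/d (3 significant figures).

2260 kg/d

7280 m³/d = 0.08426 m³/s.
Mass flux = Q·C = 0.08426 m³/s × 310 g/m³ = 26.12 g/s.
= 26.12 g/s × 86.4 = 2257 kg/d.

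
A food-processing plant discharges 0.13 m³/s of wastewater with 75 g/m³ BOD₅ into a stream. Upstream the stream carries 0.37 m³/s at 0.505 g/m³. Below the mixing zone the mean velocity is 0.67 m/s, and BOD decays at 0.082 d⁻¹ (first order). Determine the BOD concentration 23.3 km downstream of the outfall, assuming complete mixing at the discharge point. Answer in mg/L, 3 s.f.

After complete mixing, C₀ = (0.13·75 + 0.37·0.505) / 0.5 = 19.87 mg/L.
Travel time t = 2.33e+04 m / 0.67 m/s = 3.478e+04 s = 0.4025 d.
C = 19.87·exp(−0.082·0.4025) = 19.87·0.9675 = 19.23 mg/L.

19.2 mg/L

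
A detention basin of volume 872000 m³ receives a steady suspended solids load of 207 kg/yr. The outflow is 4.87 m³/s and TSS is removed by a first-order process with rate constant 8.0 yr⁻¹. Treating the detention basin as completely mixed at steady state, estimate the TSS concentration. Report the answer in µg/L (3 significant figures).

Outflow Q = 4.87 m³/s × 3.156e+07 s/yr = 1.537e+08 m³/yr.
Steady-state CSTR mass balance: W = Q·C + k·V·C, so C = W/(Q + kV).
Q + kV = 1.537e+08 + 8.0·872000 = 1.607e+08 m³/yr.
C = 207/1.607e+08 = 1.288e-06 kg/m³ = 0.001288 mg/L = 1.288 µg/L.

1.29 µg/L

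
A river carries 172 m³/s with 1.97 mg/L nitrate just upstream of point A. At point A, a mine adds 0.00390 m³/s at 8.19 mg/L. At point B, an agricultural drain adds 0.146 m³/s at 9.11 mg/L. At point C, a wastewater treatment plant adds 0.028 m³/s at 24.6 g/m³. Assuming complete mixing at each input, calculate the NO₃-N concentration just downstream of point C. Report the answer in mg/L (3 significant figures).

1.98 mg/L

After input A: C = (172·1.97 + 0.0039·8.19) / 172 = 1.97 mg/L.
After input B: C = (172·1.97 + 0.146·9.11) / 172.1 = 1.976 mg/L.
After input C: C = (172.1·1.976 + 0.028·24.6) / 172.2 = 1.98 mg/L.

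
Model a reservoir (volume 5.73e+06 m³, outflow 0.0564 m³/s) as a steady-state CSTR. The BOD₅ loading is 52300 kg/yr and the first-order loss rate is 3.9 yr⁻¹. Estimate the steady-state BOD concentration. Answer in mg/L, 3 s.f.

Outflow Q = 0.0564 m³/s × 3.156e+07 s/yr = 1.78e+06 m³/yr.
Steady-state CSTR mass balance: W = Q·C + k·V·C, so C = W/(Q + kV).
Q + kV = 1.78e+06 + 3.9·5.73e+06 = 2.413e+07 m³/yr.
C = 52300/2.413e+07 = 0.002168 kg/m³ = 2.168 mg/L.

2.17 mg/L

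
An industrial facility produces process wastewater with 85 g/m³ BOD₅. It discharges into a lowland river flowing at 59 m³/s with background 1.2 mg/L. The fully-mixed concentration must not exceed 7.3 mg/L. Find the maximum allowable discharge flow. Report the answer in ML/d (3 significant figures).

Mass balance at complete mixing: C_std·(Q_w + Q_r) = Q_w·C_e + Q_r·C_b.
Rearranging, Q_w = Q_r·(C_std − C_b)/(C_e − C_std) = 59·(7.3 − 1.2) / (85 − 7.3) = 4.632 m³/s.
= 400.2 ML/d.

400 ML/d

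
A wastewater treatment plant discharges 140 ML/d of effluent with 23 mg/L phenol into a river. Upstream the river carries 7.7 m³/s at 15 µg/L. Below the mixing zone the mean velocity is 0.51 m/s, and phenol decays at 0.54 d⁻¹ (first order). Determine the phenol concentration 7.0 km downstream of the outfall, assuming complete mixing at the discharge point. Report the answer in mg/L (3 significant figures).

3.68 mg/L

140 ML/d = 1.62 m³/s.
15 µg/L = 0.015 mg/L.
After complete mixing, C₀ = (1.62·23 + 7.7·0.015) / 9.32 = 4.011 mg/L.
Travel time t = 7000 m / 0.51 m/s = 1.373e+04 s = 0.1589 d.
C = 4.011·exp(−0.54·0.1589) = 4.011·0.9178 = 3.681 mg/L.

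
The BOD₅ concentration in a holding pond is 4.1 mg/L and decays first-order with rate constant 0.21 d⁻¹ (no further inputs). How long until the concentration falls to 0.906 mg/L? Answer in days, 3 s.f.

t = ln(C₀/C)/k = ln(4.1/0.906)/0.21 = 1.51/0.21 = 7.189 d.

7.19 d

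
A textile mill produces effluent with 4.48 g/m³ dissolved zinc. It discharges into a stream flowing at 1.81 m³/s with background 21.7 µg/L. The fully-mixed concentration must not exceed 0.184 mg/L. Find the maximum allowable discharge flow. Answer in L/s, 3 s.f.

21.7 µg/L = 0.0217 mg/L.
Mass balance at complete mixing: C_std·(Q_w + Q_r) = Q_w·C_e + Q_r·C_b.
Rearranging, Q_w = Q_r·(C_std − C_b)/(C_e − C_std) = 1.81·(0.184 − 0.0217) / (4.48 − 0.184) = 0.06838 m³/s.
= 68.38 L/s.

68.4 L/s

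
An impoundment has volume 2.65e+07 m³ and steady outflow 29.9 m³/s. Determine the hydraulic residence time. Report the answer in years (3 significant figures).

0.0281 yr

Q = 29.9 m³/s × 3.156e+07 s/yr = 9.436e+08 m³/yr.
Hydraulic residence time τ = V/Q = 2.65e+07/9.436e+08 = 0.02808 yr.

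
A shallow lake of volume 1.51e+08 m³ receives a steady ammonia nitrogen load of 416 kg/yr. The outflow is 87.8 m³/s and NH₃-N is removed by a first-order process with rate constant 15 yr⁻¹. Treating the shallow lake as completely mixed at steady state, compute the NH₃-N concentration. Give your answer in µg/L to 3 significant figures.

Outflow Q = 87.8 m³/s × 3.156e+07 s/yr = 2.771e+09 m³/yr.
Steady-state CSTR mass balance: W = Q·C + k·V·C, so C = W/(Q + kV).
Q + kV = 2.771e+09 + 15·1.51e+08 = 5.036e+09 m³/yr.
C = 416/5.036e+09 = 8.261e-08 kg/m³ = 8.261e-05 mg/L = 0.08261 µg/L.

0.0826 µg/L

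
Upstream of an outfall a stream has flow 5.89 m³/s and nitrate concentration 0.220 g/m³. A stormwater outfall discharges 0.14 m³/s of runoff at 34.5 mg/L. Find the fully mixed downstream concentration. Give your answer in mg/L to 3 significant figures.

Conservation of mass across the mixing zone: C = (0.14·34.5 + 5.89·0.22) / (0.14 + 5.89) = 6.126/6.03 = 1.016 mg/L.

1.02 mg/L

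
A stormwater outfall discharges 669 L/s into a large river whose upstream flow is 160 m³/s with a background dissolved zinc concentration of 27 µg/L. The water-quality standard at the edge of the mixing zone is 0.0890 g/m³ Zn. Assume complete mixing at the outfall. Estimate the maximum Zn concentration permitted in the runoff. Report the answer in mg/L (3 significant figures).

669 L/s = 0.669 m³/s.
27 µg/L = 0.027 mg/L.
Mass balance: 0.089·160.7 = 0.669·Cₑ + 160·0.027.
Cₑ = (14.3 − 4.32) / 0.669 = 14.92 mg/L.

14.9 mg/L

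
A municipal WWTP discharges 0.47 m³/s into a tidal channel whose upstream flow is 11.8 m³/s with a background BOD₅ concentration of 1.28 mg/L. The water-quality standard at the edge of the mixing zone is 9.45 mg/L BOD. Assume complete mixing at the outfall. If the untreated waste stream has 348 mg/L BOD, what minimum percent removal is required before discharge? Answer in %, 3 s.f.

38.3 %

Mass balance: 9.45·12.27 = 0.47·Cₑ + 11.8·1.28.
Cₑ = (116 − 15.1) / 0.47 = 214.6 mg/L.
Required removal = 1 − 214.6/348 = 38.34 %.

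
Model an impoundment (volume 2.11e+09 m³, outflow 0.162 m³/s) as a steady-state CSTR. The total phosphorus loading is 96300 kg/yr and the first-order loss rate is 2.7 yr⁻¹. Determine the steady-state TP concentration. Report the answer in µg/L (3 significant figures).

16.9 µg/L

Outflow Q = 0.162 m³/s × 3.156e+07 s/yr = 5.112e+06 m³/yr.
Steady-state CSTR mass balance: W = Q·C + k·V·C, so C = W/(Q + kV).
Q + kV = 5.112e+06 + 2.7·2.11e+09 = 5.702e+09 m³/yr.
C = 96300/5.702e+09 = 1.689e-05 kg/m³ = 0.01689 mg/L = 16.89 µg/L.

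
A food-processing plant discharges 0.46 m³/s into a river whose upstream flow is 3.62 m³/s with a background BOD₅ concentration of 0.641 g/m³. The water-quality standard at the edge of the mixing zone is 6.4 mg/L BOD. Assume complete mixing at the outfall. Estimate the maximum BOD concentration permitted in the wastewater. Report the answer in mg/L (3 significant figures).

Mass balance: 6.4·4.08 = 0.46·Cₑ + 3.62·0.641.
Cₑ = (26.11 − 2.32) / 0.46 = 51.72 mg/L.

51.7 mg/L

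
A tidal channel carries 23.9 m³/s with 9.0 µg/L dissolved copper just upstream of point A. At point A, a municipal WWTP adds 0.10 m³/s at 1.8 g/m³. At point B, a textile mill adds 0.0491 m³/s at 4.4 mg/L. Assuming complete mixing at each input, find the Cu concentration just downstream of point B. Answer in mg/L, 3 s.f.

0.0254 mg/L

9.0 µg/L = 0.009 mg/L.
After input A: C = (23.9·0.009 + 0.1·1.8) / 24 = 0.01646 mg/L.
After input B: C = (24·0.01646 + 0.0491·4.4) / 24.05 = 0.02541 mg/L.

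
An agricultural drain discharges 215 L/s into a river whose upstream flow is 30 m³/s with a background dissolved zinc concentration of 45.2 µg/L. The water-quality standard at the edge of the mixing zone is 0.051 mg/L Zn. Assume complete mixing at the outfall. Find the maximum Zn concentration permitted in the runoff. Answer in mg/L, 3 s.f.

215 L/s = 0.215 m³/s.
45.2 µg/L = 0.0452 mg/L.
Mass balance: 0.051·30.21 = 0.215·Cₑ + 30·0.0452.
Cₑ = (1.541 − 1.356) / 0.215 = 0.8603 mg/L.

0.860 mg/L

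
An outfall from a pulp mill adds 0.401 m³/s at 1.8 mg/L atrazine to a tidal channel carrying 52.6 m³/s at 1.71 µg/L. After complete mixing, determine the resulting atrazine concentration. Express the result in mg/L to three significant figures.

0.0153 mg/L

1.71 µg/L = 0.00171 mg/L.
Conservation of mass across the mixing zone: C = (0.401·1.8 + 52.6·0.00171) / (0.401 + 52.6) = 0.8117/53 = 0.01532 mg/L.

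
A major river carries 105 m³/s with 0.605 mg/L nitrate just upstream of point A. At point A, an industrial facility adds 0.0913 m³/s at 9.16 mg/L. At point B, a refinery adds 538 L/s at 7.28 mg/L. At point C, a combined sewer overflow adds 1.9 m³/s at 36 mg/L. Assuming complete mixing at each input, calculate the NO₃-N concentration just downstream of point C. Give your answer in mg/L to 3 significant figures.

After input A: C = (105·0.605 + 0.0913·9.16) / 105.1 = 0.6124 mg/L.
538 L/s = 0.538 m³/s.
After input B: C = (105.1·0.6124 + 0.538·7.28) / 105.6 = 0.6464 mg/L.
After input C: C = (105.6·0.6464 + 1.9·36) / 107.5 = 1.271 mg/L.

1.27 mg/L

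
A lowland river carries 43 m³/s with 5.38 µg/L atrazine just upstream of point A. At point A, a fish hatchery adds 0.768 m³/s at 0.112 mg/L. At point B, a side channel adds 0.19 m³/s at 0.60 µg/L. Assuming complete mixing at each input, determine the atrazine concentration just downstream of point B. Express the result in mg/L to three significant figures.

0.00722 mg/L

5.38 µg/L = 0.00538 mg/L.
After input A: C = (43·0.00538 + 0.768·0.112) / 43.77 = 0.007251 mg/L.
0.60 µg/L = 0.0006 mg/L.
After input B: C = (43.77·0.007251 + 0.19·0.0006) / 43.96 = 0.007222 mg/L.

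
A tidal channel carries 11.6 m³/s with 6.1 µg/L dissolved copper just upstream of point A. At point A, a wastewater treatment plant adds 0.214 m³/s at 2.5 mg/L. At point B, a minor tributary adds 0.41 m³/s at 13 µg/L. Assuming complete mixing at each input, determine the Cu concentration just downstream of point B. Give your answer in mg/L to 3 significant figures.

6.1 µg/L = 0.0061 mg/L.
After input A: C = (11.6·0.0061 + 0.214·2.5) / 11.81 = 0.05127 mg/L.
13 µg/L = 0.013 mg/L.
After input B: C = (11.81·0.05127 + 0.41·0.013) / 12.22 = 0.04999 mg/L.

0.0500 mg/L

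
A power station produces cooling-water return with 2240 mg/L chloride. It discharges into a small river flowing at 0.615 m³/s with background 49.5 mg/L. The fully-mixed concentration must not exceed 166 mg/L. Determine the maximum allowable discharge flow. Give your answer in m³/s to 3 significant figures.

0.0345 m³/s

Mass balance at complete mixing: C_std·(Q_w + Q_r) = Q_w·C_e + Q_r·C_b.
Rearranging, Q_w = Q_r·(C_std − C_b)/(C_e − C_std) = 0.615·(166 − 49.5) / (2240 − 166) = 0.03455 m³/s.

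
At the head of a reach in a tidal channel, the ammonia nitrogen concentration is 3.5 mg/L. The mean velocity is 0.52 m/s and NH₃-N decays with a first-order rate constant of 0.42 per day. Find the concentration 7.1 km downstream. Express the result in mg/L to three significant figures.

Travel time t = 7.1 km / 0.52 m/s = 7100/0.52 = 1.365e+04 s = 0.158 d.
First-order decay: C = 3.5·exp(−0.42·0.158) = 3.5·0.9358 = 3.275 mg/L.

3.28 mg/L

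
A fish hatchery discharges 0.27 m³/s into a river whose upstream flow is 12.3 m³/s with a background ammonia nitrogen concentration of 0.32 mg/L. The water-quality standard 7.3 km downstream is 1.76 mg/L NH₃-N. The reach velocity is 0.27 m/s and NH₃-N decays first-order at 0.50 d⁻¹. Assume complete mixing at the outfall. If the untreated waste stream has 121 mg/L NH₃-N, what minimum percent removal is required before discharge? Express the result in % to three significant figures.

32.9 %

Travel time to the compliance point: t = 7300/0.27 = 2.704e+04 s = 0.3129 d; decay factor exp(−0.50·0.3129) = 0.8552.
So the concentration just after mixing may be at most 1.76/0.8552 = 2.058 mg/L.
Mass balance: 2.058·12.57 = 0.27·Cₑ + 12.3·0.32.
Cₑ = (25.87 − 3.936) / 0.27 = 81.24 mg/L.
Required removal = 1 − 81.24/121 = 32.86 %.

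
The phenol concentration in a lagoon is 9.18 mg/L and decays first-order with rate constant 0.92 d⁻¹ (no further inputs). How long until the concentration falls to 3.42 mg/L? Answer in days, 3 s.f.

t = ln(C₀/C)/k = ln(9.18/3.42)/0.92 = 0.9874/0.92 = 1.073 d.

1.07 d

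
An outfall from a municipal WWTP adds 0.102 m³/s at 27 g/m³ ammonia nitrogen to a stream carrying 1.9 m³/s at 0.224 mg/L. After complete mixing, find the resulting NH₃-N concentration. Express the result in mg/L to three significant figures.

Conservation of mass across the mixing zone: C = (0.102·27 + 1.9·0.224) / (0.102 + 1.9) = 3.18/2.002 = 1.588 mg/L.

1.59 mg/L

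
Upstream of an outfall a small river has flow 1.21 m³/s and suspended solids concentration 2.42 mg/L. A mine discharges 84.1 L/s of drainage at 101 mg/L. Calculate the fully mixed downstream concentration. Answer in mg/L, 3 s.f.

8.83 mg/L

84.1 L/s = 0.0841 m³/s.
Conservation of mass across the mixing zone: C = (0.0841·101 + 1.21·2.42) / (0.0841 + 1.21) = 11.42/1.294 = 8.826 mg/L.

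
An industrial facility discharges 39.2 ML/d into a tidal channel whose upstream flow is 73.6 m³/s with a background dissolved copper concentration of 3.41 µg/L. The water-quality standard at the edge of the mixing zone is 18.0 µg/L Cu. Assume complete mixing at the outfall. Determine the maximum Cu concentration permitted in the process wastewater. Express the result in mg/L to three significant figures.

39.2 ML/d = 0.4537 m³/s.
3.41 µg/L = 0.00341 mg/L.
18.0 µg/L = 0.018 mg/L.
Mass balance: 0.018·74.05 = 0.4537·Cₑ + 73.6·0.00341.
Cₑ = (1.333 − 0.251) / 0.4537 = 2.385 mg/L.

2.38 mg/L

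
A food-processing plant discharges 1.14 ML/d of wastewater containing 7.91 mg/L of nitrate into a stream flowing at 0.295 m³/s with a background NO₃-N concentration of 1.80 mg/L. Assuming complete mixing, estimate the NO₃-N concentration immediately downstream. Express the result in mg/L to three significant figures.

2.06 mg/L

1.14 ML/d = 0.01319 m³/s.
Conservation of mass across the mixing zone: C = (0.01319·7.91 + 0.295·1.8) / (0.01319 + 0.295) = 0.6354/0.3082 = 2.062 mg/L.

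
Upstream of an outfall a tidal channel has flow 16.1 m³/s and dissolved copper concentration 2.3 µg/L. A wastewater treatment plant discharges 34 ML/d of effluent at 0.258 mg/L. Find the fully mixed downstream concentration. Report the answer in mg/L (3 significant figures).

0.00840 mg/L

34 ML/d = 0.3935 m³/s.
2.3 µg/L = 0.0023 mg/L.
Flow-weighted mixing gives C = (0.3935·0.258 + 16.1·0.0023) / (0.3935 + 16.1) = 0.1386/16.49 = 0.008401 mg/L.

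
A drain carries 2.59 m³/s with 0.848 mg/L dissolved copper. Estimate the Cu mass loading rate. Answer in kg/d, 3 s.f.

Mass flux = Q·C = 2.59 m³/s × 0.848 g/m³ = 2.196 g/s.
= 2.196 g/s × 86.4 = 189.8 kg/d.

190 kg/d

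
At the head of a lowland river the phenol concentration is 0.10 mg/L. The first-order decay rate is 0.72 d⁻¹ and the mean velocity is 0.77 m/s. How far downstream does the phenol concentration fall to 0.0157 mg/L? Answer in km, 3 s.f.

From C = C₀·e^(−kt), t = ln(C₀/C)/k = ln(0.10/0.0157)/0.72 = 1.852/0.72 = 2.572 d.
Distance = v·t = 0.77 m/s × 2.222e+05 s = 1.711e+05 m = 171.1 km.

171 km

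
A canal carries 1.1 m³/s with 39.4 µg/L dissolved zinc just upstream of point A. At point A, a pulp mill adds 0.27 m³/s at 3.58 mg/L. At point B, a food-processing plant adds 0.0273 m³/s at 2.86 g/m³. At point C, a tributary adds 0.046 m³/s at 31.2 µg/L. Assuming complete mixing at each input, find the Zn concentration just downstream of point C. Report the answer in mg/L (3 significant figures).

0.755 mg/L

39.4 µg/L = 0.0394 mg/L.
After input A: C = (1.1·0.0394 + 0.27·3.58) / 1.37 = 0.7372 mg/L.
After input B: C = (1.37·0.7372 + 0.0273·2.86) / 1.397 = 0.7787 mg/L.
31.2 µg/L = 0.0312 mg/L.
After input C: C = (1.397·0.7787 + 0.046·0.0312) / 1.443 = 0.7548 mg/L.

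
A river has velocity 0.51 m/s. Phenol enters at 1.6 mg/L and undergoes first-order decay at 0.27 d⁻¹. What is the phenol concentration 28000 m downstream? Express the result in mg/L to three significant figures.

1.35 mg/L

Travel time t = 28000 m / 0.51 m/s = 2.8e+04/0.51 = 5.49e+04 s = 0.6354 d.
First-order decay: C = 1.6·exp(−0.27·0.6354) = 1.6·0.8423 = 1.348 mg/L.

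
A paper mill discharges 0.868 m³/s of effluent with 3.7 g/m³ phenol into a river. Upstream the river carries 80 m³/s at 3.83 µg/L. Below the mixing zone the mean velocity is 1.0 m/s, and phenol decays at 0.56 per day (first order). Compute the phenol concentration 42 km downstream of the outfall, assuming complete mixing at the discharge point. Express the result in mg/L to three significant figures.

0.0331 mg/L

3.83 µg/L = 0.00383 mg/L.
After complete mixing, C₀ = (0.868·3.7 + 80·0.00383) / 80.87 = 0.0435 mg/L.
Travel time t = 4.2e+04 m / 1.0 m/s = 4.2e+04 s = 0.4861 d.
C = 0.0435·exp(−0.56·0.4861) = 0.0435·0.7617 = 0.03314 mg/L.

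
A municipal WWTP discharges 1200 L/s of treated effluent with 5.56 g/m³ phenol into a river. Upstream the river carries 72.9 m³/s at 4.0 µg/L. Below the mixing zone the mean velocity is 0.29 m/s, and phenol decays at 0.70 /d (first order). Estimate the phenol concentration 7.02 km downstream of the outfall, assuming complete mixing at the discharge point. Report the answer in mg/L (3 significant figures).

0.0772 mg/L

1200 L/s = 1.2 m³/s.
4.0 µg/L = 0.004 mg/L.
After complete mixing, C₀ = (1.2·5.56 + 72.9·0.004) / 74.1 = 0.09398 mg/L.
Travel time t = 7020 m / 0.29 m/s = 2.421e+04 s = 0.2802 d.
C = 0.09398·exp(−0.70·0.2802) = 0.09398·0.8219 = 0.07724 mg/L.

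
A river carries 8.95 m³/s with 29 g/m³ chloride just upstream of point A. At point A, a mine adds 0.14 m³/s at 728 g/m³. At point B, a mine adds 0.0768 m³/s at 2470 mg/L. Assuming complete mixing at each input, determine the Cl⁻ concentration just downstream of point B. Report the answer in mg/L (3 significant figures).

After input A: C = (8.95·29 + 0.14·728) / 9.09 = 39.77 mg/L.
After input B: C = (9.09·39.77 + 0.0768·2470) / 9.167 = 60.13 mg/L.

60.1 mg/L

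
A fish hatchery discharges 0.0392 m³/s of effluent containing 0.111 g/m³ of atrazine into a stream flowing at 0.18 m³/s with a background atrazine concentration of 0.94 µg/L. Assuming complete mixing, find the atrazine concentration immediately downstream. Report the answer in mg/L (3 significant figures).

0.0206 mg/L

0.94 µg/L = 0.00094 mg/L.
Conservation of mass across the mixing zone: C = (0.0392·0.111 + 0.18·0.00094) / (0.0392 + 0.18) = 0.00452/0.2192 = 0.02062 mg/L.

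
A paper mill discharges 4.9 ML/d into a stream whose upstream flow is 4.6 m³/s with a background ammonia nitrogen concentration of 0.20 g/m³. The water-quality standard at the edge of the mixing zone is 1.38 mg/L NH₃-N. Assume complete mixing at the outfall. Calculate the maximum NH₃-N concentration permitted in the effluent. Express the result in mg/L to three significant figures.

97.1 mg/L

4.9 ML/d = 0.05671 m³/s.
Mass balance: 1.38·4.657 = 0.05671·Cₑ + 4.6·0.2.
Cₑ = (6.426 − 0.92) / 0.05671 = 97.09 mg/L.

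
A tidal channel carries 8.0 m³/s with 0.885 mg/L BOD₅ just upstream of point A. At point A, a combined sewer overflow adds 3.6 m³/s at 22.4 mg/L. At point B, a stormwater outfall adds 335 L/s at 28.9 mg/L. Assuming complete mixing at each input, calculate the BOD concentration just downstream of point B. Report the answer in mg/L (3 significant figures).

8.16 mg/L

After input A: C = (8·0.885 + 3.6·22.4) / 11.6 = 7.562 mg/L.
335 L/s = 0.335 m³/s.
After input B: C = (11.6·7.562 + 0.335·28.9) / 11.94 = 8.161 mg/L.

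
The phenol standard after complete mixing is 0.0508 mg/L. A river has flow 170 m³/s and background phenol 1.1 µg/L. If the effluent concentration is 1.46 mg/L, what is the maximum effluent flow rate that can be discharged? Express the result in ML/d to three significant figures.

1.1 µg/L = 0.0011 mg/L.
Mass balance at complete mixing: C_std·(Q_w + Q_r) = Q_w·C_e + Q_r·C_b.
Rearranging, Q_w = Q_r·(C_std − C_b)/(C_e − C_std) = 170·(0.0508 − 0.0011) / (1.46 − 0.0508) = 5.996 m³/s.
= 518 ML/d.

518 ML/d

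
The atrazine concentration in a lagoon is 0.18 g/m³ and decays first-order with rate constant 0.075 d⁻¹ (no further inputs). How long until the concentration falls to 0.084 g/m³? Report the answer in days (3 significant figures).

t = ln(C₀/C)/k = ln(0.18/0.084)/0.075 = 0.7621/0.075 = 10.16 d.

10.2 d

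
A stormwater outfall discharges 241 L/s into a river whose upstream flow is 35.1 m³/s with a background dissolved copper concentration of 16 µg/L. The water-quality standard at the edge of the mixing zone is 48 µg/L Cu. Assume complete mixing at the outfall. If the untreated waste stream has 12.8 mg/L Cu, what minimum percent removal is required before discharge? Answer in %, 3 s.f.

63.2 %

241 L/s = 0.241 m³/s.
16 µg/L = 0.016 mg/L.
48 µg/L = 0.048 mg/L.
Mass balance: 0.048·35.34 = 0.241·Cₑ + 35.1·0.016.
Cₑ = (1.696 − 0.5616) / 0.241 = 4.709 mg/L.
Required removal = 1 − 4.709/12.8 = 63.21 %.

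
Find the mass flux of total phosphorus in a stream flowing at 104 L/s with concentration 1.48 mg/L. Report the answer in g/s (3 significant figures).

104 L/s = 0.104 m³/s.
Mass flux = Q·C = 0.104 m³/s × 1.48 g/m³ = 0.1539 g/s.

0.154 g/s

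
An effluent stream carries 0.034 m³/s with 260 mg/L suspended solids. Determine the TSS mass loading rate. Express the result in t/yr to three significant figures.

Mass flux = Q·C = 0.034 m³/s × 260 g/m³ = 8.84 g/s.
= 8.84 g/s × 31.56 = 279 t/yr.

279 t/yr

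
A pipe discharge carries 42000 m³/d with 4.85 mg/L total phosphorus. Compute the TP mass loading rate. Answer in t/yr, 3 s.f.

42000 m³/d = 0.4861 m³/s.
Mass flux = Q·C = 0.4861 m³/s × 4.85 g/m³ = 2.358 g/s.
= 2.358 g/s × 31.56 = 74.4 t/yr.

74.4 t/yr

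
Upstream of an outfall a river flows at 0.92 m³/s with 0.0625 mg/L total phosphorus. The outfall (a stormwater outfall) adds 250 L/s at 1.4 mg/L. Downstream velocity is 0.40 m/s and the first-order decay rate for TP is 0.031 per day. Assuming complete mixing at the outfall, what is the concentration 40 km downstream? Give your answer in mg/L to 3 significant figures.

0.336 mg/L

250 L/s = 0.25 m³/s.
After complete mixing, C₀ = (0.25·1.4 + 0.92·0.0625) / 1.17 = 0.3483 mg/L.
Travel time t = 4e+04 m / 0.40 m/s = 1e+05 s = 1.157 d.
C = 0.3483·exp(−0.031·1.157) = 0.3483·0.9648 = 0.336 mg/L.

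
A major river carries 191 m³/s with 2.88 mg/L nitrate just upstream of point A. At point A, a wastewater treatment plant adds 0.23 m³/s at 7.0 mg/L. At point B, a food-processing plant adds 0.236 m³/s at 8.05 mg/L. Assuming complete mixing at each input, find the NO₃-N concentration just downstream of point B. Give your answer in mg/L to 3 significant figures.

2.89 mg/L

After input A: C = (191·2.88 + 0.23·7) / 191.2 = 2.885 mg/L.
After input B: C = (191.2·2.885 + 0.236·8.05) / 191.5 = 2.891 mg/L.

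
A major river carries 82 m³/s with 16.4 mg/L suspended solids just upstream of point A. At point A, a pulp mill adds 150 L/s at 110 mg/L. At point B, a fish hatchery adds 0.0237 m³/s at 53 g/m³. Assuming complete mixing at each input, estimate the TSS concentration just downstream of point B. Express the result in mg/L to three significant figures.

150 L/s = 0.15 m³/s.
After input A: C = (82·16.4 + 0.15·110) / 82.15 = 16.57 mg/L.
After input B: C = (82.15·16.57 + 0.0237·53) / 82.17 = 16.58 mg/L.

16.6 mg/L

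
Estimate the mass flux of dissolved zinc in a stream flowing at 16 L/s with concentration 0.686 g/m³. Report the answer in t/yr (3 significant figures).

16 L/s = 0.016 m³/s.
Mass flux = Q·C = 0.016 m³/s × 0.686 g/m³ = 0.01098 g/s.
= 0.01098 g/s × 31.56 = 0.3464 t/yr.

0.346 t/yr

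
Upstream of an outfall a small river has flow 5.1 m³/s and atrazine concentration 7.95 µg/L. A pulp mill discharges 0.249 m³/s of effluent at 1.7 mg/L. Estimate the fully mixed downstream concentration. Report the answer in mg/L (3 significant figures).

0.0867 mg/L

7.95 µg/L = 0.00795 mg/L.
Flow-weighted mixing gives C = (0.249·1.7 + 5.1·0.00795) / (0.249 + 5.1) = 0.4638/5.349 = 0.08672 mg/L.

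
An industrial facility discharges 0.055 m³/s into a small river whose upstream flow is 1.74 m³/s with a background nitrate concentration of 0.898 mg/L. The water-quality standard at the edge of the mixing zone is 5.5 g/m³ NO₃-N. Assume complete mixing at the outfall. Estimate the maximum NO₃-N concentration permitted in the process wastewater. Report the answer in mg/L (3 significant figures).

Mass balance: 5.5·1.795 = 0.055·Cₑ + 1.74·0.898.
Cₑ = (9.872 − 1.563) / 0.055 = 151.1 mg/L.

151 mg/L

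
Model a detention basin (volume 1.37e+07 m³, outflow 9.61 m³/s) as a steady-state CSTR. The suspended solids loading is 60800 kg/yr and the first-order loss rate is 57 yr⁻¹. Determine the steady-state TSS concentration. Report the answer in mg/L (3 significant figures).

Outflow Q = 9.61 m³/s × 3.156e+07 s/yr = 3.033e+08 m³/yr.
Steady-state CSTR mass balance: W = Q·C + k·V·C, so C = W/(Q + kV).
Q + kV = 3.033e+08 + 57·1.37e+07 = 1.084e+09 m³/yr.
C = 60800/1.084e+09 = 5.608e-05 kg/m³ = 0.05608 mg/L.

0.0561 mg/L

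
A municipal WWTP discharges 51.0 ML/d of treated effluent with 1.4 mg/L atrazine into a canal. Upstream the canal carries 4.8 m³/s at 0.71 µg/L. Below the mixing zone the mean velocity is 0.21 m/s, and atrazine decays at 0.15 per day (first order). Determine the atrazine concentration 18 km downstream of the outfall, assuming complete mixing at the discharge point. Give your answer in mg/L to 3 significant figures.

51.0 ML/d = 0.5903 m³/s.
0.71 µg/L = 0.00071 mg/L.
After complete mixing, C₀ = (0.5903·1.4 + 4.8·0.00071) / 5.39 = 0.1539 mg/L.
Travel time t = 1.8e+04 m / 0.21 m/s = 8.571e+04 s = 0.9921 d.
C = 0.1539·exp(−0.15·0.9921) = 0.1539·0.8617 = 0.1327 mg/L.

0.133 mg/L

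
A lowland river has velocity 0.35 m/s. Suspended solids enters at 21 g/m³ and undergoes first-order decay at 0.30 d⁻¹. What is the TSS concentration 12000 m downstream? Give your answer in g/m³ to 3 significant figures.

18.6 g/m³

Travel time t = 12000 m / 0.35 m/s = 1.2e+04/0.35 = 3.429e+04 s = 0.3968 d.
First-order decay: C = 21·exp(−0.30·0.3968) = 21·0.8878 = 18.64 g/m³.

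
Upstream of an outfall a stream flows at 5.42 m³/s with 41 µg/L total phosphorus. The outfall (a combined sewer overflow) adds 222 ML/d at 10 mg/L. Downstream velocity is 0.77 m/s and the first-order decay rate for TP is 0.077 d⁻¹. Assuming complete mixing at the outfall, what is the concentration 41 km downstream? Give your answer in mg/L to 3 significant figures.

3.09 mg/L

222 ML/d = 2.569 m³/s.
41 µg/L = 0.041 mg/L.
After complete mixing, C₀ = (2.569·10 + 5.42·0.041) / 7.989 = 3.244 mg/L.
Travel time t = 4.1e+04 m / 0.77 m/s = 5.325e+04 s = 0.6163 d.
C = 3.244·exp(−0.077·0.6163) = 3.244·0.9537 = 3.094 mg/L.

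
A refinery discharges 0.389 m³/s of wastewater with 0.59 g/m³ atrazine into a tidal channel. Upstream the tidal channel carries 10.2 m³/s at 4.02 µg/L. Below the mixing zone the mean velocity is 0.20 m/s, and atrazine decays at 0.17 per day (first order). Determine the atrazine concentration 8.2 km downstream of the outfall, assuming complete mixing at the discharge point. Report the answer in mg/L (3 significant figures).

4.02 µg/L = 0.00402 mg/L.
After complete mixing, C₀ = (0.389·0.59 + 10.2·0.00402) / 10.59 = 0.02555 mg/L.
Travel time t = 8200 m / 0.20 m/s = 4.1e+04 s = 0.4745 d.
C = 0.02555·exp(−0.17·0.4745) = 0.02555·0.9225 = 0.02357 mg/L.

0.0236 mg/L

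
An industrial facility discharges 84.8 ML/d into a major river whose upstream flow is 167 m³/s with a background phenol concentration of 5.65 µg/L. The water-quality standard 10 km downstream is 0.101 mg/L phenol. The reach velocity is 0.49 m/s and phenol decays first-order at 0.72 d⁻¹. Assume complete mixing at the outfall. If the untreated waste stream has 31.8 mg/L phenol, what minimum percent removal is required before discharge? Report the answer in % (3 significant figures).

84.8 ML/d = 0.9815 m³/s.
5.65 µg/L = 0.00565 mg/L.
Travel time to the compliance point: t = 1e+04/0.49 = 2.041e+04 s = 0.2362 d; decay factor exp(−0.72·0.2362) = 0.8436.
So the concentration just after mixing may be at most 0.101/0.8436 = 0.1197 mg/L.
Mass balance: 0.1197·168 = 0.9815·Cₑ + 167·0.00565.
Cₑ = (20.11 − 0.9436) / 0.9815 = 19.53 mg/L.
Required removal = 1 − 19.53/31.8 = 38.59 %.

38.6 %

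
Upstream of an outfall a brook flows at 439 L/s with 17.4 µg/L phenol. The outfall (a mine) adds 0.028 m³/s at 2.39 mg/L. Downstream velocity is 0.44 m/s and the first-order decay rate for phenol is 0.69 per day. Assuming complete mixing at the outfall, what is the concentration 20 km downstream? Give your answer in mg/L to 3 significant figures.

439 L/s = 0.439 m³/s.
17.4 µg/L = 0.0174 mg/L.
After complete mixing, C₀ = (0.028·2.39 + 0.439·0.0174) / 0.467 = 0.1597 mg/L.
Travel time t = 2e+04 m / 0.44 m/s = 4.545e+04 s = 0.5261 d.
C = 0.1597·exp(−0.69·0.5261) = 0.1597·0.6956 = 0.1111 mg/L.

0.111 mg/L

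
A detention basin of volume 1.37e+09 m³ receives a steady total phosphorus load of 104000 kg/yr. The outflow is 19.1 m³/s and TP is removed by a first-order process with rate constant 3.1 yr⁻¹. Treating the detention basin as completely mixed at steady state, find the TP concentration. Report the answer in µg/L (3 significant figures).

21.4 µg/L

Outflow Q = 19.1 m³/s × 3.156e+07 s/yr = 6.028e+08 m³/yr.
Steady-state CSTR mass balance: W = Q·C + k·V·C, so C = W/(Q + kV).
Q + kV = 6.028e+08 + 3.1·1.37e+09 = 4.85e+09 m³/yr.
C = 104000/4.85e+09 = 2.144e-05 kg/m³ = 0.02144 mg/L = 21.44 µg/L.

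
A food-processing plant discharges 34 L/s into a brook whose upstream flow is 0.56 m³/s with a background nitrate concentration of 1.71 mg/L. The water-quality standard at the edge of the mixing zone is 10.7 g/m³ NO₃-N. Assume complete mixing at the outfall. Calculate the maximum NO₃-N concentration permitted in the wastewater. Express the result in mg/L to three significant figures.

159 mg/L

34 L/s = 0.034 m³/s.
Mass balance: 10.7·0.594 = 0.034·Cₑ + 0.56·1.71.
Cₑ = (6.356 − 0.9576) / 0.034 = 158.8 mg/L.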